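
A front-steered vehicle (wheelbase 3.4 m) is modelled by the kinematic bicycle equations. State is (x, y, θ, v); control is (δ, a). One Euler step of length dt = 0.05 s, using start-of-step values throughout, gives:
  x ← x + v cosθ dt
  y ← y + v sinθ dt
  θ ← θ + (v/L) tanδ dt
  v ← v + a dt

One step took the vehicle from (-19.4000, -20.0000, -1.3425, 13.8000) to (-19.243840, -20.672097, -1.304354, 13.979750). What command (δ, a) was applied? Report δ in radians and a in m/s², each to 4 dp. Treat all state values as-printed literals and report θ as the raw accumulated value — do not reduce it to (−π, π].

δ = 0.1858, a = 3.5950

a = (v'−v)/dt = (0.179750)/0.05 = 3.5950
Δθ = θ'−θ = 0.038146;  (v·dt/L) = 13.8000·0.05/3.4 = 0.202941
tan δ = Δθ·L/(v·dt) = 0.187966  →  δ = 0.1858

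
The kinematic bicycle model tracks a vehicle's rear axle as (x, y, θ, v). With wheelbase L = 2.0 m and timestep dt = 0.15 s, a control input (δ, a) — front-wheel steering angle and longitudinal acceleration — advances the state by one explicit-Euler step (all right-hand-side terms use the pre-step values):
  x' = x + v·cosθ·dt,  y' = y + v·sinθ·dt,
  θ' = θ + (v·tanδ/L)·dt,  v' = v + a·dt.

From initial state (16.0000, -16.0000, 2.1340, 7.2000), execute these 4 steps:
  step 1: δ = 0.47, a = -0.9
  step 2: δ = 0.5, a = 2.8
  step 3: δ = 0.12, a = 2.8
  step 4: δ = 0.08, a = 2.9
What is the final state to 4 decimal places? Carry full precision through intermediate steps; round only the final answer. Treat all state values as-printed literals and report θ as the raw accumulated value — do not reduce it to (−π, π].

(12.5192, -13.4598, 2.8130, 8.3400)

after step 1 (δ=0.47, a=-0.9): (15.423390, -15.086807, 2.408302, 7.065000)
after step 2 (δ=0.5, a=2.8): (14.636022, -14.377497, 2.697774, 7.485000)
after step 3 (δ=0.12, a=2.8): (13.622046, -13.895397, 2.765464, 7.905000)
after step 4 (δ=0.08, a=2.9): (12.519187, -13.459845, 2.812995, 8.340000)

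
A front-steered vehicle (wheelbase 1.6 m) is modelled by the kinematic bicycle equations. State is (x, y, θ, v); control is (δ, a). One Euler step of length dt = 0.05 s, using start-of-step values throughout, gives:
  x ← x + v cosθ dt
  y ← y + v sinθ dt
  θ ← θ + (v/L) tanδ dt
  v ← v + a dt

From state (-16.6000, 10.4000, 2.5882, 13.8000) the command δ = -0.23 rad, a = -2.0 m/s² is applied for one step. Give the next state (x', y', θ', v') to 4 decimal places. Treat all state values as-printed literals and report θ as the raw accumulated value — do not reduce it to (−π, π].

x' = -16.6000 + 13.8000·cos(2.5882)·0.05 = -17.1870
y' = 10.4000 + 13.8000·sin(2.5882)·0.05 = 10.7626
θ' = 2.5882 + (13.8000/1.6)·tan(-0.23)·0.05 = 2.4872
v' = 13.8000 − 2.0000·0.05 = 13.7000

(-17.1870, 10.7626, 2.4872, 13.7000)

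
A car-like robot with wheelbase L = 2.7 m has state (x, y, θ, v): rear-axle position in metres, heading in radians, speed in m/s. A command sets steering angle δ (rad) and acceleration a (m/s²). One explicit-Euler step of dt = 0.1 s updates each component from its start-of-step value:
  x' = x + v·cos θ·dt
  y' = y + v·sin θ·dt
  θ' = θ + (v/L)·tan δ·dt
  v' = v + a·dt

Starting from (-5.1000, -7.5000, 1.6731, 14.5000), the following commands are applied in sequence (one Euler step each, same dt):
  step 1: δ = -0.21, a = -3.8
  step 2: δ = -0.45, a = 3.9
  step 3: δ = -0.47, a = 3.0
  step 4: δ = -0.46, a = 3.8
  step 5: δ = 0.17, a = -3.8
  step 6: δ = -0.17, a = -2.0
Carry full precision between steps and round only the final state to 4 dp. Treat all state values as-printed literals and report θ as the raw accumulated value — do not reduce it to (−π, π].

(-2.0242, 0.1949, 0.7637, 14.6100)

after step 1 (δ=-0.21, a=-3.8): (-5.248082, -6.057581, 1.558635, 14.120000)
after step 2 (δ=-0.45, a=3.9): (-5.230910, -4.645686, 1.306015, 14.510000)
after step 3 (δ=-0.47, a=3.0): (-4.851185, -3.245254, 1.033030, 14.810000)
after step 4 (δ=-0.46, a=3.8): (-4.092589, -1.973289, 0.761267, 15.190000)
after step 5 (δ=0.17, a=-3.8): (-2.992890, -0.925423, 0.857840, 14.810000)
after step 6 (δ=-0.17, a=-2.0): (-2.024208, 0.194852, 0.763683, 14.610000)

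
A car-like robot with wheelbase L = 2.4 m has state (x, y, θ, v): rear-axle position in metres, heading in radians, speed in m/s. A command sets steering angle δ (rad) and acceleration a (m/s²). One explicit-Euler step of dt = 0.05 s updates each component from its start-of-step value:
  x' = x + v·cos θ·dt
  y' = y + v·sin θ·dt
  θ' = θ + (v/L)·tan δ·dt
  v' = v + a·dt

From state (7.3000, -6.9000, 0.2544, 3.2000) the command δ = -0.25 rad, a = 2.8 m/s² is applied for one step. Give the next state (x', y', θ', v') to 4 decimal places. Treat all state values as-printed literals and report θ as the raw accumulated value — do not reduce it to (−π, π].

x' = 7.3000 + 3.2000·cos(0.2544)·0.05 = 7.4549
y' = -6.9000 + 3.2000·sin(0.2544)·0.05 = -6.8597
θ' = 0.2544 + (3.2000/2.4)·tan(-0.25)·0.05 = 0.2374
v' = 3.2000 + 2.8000·0.05 = 3.3400

(7.4549, -6.8597, 0.2374, 3.3400)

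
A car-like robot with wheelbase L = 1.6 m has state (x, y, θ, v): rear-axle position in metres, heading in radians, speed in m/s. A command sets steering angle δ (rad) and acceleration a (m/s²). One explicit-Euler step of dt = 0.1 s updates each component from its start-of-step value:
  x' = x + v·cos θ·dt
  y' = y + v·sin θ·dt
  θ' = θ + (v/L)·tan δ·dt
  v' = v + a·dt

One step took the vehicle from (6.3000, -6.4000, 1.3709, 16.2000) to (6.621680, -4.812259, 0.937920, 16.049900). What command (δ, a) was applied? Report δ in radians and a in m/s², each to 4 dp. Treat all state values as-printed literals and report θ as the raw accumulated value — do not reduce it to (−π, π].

a = (v'−v)/dt = (-0.150100)/0.1 = -1.5010
Δθ = θ'−θ = -0.432980;  (v·dt/L) = 16.2000·0.1/1.6 = 1.012500
tan δ = Δθ·L/(v·dt) = -0.427635  →  δ = -0.4041

δ = -0.4041, a = -1.5010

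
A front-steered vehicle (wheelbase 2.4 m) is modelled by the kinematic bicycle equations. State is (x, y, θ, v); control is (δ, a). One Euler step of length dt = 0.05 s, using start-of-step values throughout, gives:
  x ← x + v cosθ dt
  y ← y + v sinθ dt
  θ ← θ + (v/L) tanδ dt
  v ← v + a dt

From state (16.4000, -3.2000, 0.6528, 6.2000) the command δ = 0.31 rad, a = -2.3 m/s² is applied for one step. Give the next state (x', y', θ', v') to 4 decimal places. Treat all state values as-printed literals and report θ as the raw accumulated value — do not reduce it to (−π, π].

x' = 16.4000 + 6.2000·cos(0.6528)·0.05 = 16.6463
y' = -3.2000 + 6.2000·sin(0.6528)·0.05 = -3.0117
θ' = 0.6528 + (6.2000/2.4)·tan(0.31)·0.05 = 0.6942
v' = 6.2000 − 2.3000·0.05 = 6.0850

(16.6463, -3.0117, 0.6942, 6.0850)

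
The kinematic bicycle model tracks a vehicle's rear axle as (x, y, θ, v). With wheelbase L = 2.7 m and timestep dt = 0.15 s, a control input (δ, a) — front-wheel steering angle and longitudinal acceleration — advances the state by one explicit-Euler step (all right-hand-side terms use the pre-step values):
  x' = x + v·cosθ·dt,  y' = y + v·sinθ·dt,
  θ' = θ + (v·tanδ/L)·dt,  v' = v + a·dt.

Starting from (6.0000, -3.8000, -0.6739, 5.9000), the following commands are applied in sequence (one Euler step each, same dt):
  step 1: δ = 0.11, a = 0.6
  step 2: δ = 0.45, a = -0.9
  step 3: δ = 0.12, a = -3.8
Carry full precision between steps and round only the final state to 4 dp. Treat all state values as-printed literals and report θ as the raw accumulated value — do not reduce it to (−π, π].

(8.1937, -5.2904, -0.4377, 5.2850)

after step 1 (δ=0.11, a=0.6): (6.691534, -4.352274, -0.637698, 5.990000)
after step 2 (δ=0.45, a=-0.9): (7.413450, -4.887194, -0.476948, 5.855000)
after step 3 (δ=0.12, a=-3.8): (8.193687, -5.290372, -0.437727, 5.285000)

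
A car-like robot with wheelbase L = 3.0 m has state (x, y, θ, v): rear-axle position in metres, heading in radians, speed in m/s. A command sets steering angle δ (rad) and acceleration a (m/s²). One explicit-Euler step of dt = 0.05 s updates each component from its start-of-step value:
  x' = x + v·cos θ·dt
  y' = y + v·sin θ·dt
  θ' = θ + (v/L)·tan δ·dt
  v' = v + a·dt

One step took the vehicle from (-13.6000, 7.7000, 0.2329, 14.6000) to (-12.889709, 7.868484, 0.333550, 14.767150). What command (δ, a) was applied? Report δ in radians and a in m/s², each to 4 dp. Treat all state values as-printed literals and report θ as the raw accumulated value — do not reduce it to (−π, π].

δ = 0.3922, a = 3.3430

a = (v'−v)/dt = (0.167150)/0.05 = 3.3430
Δθ = θ'−θ = 0.100650;  (v·dt/L) = 14.6000·0.05/3.0 = 0.243333
tan δ = Δθ·L/(v·dt) = 0.413630  →  δ = 0.3922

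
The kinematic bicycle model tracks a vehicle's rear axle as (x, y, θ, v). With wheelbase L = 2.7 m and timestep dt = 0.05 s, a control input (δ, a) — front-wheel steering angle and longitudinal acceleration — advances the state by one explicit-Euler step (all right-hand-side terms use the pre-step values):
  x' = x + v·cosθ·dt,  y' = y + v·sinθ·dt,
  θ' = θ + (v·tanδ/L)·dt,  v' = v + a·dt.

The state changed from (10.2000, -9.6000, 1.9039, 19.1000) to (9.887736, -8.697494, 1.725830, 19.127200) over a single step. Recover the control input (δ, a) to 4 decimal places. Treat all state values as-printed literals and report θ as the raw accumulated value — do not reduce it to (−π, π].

a = (v'−v)/dt = (0.027200)/0.05 = 0.5440
Δθ = θ'−θ = -0.178070;  (v·dt/L) = 19.1000·0.05/2.7 = 0.353704
tan δ = Δθ·L/(v·dt) = -0.503444  →  δ = -0.4664

δ = -0.4664, a = 0.5440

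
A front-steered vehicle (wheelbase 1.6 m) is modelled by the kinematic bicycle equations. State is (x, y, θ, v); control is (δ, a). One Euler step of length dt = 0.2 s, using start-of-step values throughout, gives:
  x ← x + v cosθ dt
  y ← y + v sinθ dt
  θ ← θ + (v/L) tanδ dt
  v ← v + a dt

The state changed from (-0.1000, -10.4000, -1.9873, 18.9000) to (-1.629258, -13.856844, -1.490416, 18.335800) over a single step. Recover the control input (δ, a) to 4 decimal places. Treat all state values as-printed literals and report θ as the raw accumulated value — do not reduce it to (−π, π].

δ = 0.2073, a = -2.8210

a = (v'−v)/dt = (-0.564200)/0.2 = -2.8210
Δθ = θ'−θ = 0.496884;  (v·dt/L) = 18.9000·0.2/1.6 = 2.362500
tan δ = Δθ·L/(v·dt) = 0.210321  →  δ = 0.2073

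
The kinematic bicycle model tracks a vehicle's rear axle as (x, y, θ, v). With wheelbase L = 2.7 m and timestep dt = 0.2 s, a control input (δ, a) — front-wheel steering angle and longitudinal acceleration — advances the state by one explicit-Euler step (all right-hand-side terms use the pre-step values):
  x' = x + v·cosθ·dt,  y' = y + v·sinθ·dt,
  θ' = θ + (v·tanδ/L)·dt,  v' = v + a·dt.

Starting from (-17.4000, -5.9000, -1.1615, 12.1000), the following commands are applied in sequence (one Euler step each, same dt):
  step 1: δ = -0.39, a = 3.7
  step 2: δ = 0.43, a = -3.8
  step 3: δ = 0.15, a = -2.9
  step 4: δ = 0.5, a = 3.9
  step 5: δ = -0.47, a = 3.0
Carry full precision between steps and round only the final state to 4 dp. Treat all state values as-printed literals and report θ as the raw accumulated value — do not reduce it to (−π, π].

(-11.7373, -15.8770, -0.9552, 12.8800)

after step 1 (δ=-0.39, a=3.7): (-16.436927, -8.120111, -1.529927, 12.840000)
after step 2 (δ=0.43, a=-3.8): (-16.332004, -10.685966, -1.093727, 12.080000)
after step 3 (δ=0.15, a=-2.9): (-15.222632, -12.832207, -0.958489, 11.500000)
after step 4 (δ=0.5, a=3.9): (-13.900691, -14.714353, -0.493121, 12.280000)
after step 5 (δ=-0.47, a=3.0): (-11.737299, -15.876967, -0.955181, 12.880000)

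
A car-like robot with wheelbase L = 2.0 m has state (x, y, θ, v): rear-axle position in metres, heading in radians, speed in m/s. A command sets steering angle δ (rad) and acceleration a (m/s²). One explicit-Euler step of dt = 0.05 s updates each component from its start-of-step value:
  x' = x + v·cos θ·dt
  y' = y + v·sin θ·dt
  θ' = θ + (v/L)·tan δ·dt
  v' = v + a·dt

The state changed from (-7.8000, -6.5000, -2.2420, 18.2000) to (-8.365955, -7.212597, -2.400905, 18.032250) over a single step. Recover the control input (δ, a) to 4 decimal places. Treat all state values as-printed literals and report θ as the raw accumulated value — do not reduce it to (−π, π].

a = (v'−v)/dt = (-0.167750)/0.05 = -3.3550
Δθ = θ'−θ = -0.158905;  (v·dt/L) = 18.2000·0.05/2.0 = 0.455000
tan δ = Δθ·L/(v·dt) = -0.349242  →  δ = -0.3360

δ = -0.3360, a = -3.3550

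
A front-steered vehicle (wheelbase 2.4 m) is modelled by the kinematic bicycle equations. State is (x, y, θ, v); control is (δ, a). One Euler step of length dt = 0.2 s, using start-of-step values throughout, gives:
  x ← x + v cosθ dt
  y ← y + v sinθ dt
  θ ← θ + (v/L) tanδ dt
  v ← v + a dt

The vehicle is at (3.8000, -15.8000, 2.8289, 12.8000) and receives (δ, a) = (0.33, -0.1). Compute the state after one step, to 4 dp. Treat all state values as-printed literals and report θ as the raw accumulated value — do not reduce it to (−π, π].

(1.3641, -15.0125, 3.1943, 12.7800)

x' = 3.8000 + 12.8000·cos(2.8289)·0.2 = 1.3641
y' = -15.8000 + 12.8000·sin(2.8289)·0.2 = -15.0125
θ' = 2.8289 + (12.8000/2.4)·tan(0.33)·0.2 = 3.1943
v' = 12.8000 − 0.1000·0.2 = 12.7800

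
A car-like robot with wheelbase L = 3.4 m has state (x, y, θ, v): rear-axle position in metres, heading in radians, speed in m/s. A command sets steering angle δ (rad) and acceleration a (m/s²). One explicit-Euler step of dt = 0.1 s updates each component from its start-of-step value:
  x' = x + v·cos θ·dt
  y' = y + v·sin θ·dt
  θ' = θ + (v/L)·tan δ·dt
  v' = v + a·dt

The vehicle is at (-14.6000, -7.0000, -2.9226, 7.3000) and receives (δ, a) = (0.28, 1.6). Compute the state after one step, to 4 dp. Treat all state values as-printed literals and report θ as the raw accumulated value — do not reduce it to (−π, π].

(-15.3126, -7.1586, -2.8609, 7.4600)

x' = -14.6000 + 7.3000·cos(-2.9226)·0.1 = -15.3126
y' = -7.0000 + 7.3000·sin(-2.9226)·0.1 = -7.1586
θ' = -2.9226 + (7.3000/3.4)·tan(0.28)·0.1 = -2.8609
v' = 7.3000 + 1.6000·0.1 = 7.4600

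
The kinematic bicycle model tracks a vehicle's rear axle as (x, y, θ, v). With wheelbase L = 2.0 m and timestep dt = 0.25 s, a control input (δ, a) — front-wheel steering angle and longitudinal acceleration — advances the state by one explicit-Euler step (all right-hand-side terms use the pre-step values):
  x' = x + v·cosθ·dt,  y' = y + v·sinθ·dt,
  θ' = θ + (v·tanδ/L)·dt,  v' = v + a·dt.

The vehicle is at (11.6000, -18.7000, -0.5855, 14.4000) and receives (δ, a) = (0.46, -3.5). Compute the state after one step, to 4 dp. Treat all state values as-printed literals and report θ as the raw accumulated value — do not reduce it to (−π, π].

x' = 11.6000 + 14.4000·cos(-0.5855)·0.25 = 14.6004
y' = -18.7000 + 14.4000·sin(-0.5855)·0.25 = -20.6894
θ' = -0.5855 + (14.4000/2.0)·tan(0.46)·0.25 = 0.3063
v' = 14.4000 − 3.5000·0.25 = 13.5250

(14.6004, -20.6894, 0.3063, 13.5250)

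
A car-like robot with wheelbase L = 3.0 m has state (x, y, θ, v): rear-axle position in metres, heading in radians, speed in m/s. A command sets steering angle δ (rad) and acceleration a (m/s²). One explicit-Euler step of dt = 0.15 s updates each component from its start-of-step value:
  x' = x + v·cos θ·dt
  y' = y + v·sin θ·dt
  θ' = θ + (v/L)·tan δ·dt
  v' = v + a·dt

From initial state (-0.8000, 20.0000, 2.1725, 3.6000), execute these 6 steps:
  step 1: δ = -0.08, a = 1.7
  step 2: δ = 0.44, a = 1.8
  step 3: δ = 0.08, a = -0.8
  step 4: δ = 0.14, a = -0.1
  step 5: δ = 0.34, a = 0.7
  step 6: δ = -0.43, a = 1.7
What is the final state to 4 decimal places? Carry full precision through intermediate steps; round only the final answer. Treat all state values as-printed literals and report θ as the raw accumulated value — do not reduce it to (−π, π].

after step 1 (δ=-0.08, a=1.7): (-1.105666, 20.445161, 2.158069, 3.855000)
after step 2 (δ=0.44, a=1.8): (-1.426070, 20.926528, 2.248812, 4.125000)
after step 3 (δ=0.08, a=-0.8): (-1.814180, 21.408422, 2.265347, 4.005000)
after step 4 (δ=0.14, a=-0.1): (-2.198685, 21.870003, 2.293567, 3.990000)
after step 5 (δ=0.34, a=0.7): (-2.594572, 22.318864, 2.364138, 4.095000)
after step 6 (δ=-0.43, a=1.7): (-3.032348, 22.749740, 2.270235, 4.350000)

(-3.0323, 22.7497, 2.2702, 4.3500)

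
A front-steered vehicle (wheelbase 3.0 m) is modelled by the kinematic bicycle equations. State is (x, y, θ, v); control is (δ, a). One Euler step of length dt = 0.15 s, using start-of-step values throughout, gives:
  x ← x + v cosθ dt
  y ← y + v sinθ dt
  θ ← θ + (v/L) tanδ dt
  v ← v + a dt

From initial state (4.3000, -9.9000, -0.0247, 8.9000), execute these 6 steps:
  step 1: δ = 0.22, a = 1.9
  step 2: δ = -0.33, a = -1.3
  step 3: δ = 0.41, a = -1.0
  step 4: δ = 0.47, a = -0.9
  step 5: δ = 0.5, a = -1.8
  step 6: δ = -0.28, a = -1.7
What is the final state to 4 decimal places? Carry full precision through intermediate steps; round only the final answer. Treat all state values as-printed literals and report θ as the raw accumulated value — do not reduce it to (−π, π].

after step 1 (δ=0.22, a=1.9): (5.634593, -9.932971, 0.074811, 9.185000)
after step 2 (δ=-0.33, a=-1.3): (7.008489, -9.829997, -0.082494, 8.990000)
after step 3 (δ=0.41, a=-1.0): (8.352403, -9.941114, 0.112873, 8.840000)
after step 4 (δ=0.47, a=-0.9): (9.669966, -9.791762, 0.337394, 8.705000)
after step 5 (δ=0.5, a=-1.8): (10.902098, -9.359521, 0.575172, 8.435000)
after step 6 (δ=-0.28, a=-1.7): (11.963768, -8.671252, 0.453896, 8.180000)

(11.9638, -8.6713, 0.4539, 8.1800)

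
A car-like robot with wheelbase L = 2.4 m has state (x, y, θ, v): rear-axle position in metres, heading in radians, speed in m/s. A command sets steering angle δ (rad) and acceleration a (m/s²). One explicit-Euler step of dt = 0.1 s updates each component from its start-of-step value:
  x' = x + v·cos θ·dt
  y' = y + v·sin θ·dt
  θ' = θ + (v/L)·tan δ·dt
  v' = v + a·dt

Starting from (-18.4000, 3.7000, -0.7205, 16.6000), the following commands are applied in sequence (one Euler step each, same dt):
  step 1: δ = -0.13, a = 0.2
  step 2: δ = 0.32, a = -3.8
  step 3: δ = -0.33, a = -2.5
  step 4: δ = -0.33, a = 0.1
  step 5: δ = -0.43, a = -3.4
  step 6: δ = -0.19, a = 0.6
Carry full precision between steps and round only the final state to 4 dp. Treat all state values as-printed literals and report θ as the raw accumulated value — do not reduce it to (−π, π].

after step 1 (δ=-0.13, a=0.2): (-17.152550, 2.604798, -0.810927, 16.620000)
after step 2 (δ=0.32, a=-3.8): (-16.007719, 1.399971, -0.581439, 16.240000)
after step 3 (δ=-0.33, a=-2.5): (-14.650587, 0.508026, -0.813215, 15.990000)
after step 4 (δ=-0.33, a=0.1): (-13.551807, -0.653648, -1.041422, 16.000000)
after step 5 (δ=-0.43, a=-3.4): (-12.743818, -2.034645, -1.347169, 15.660000)
after step 6 (δ=-0.19, a=0.6): (-12.396529, -3.561651, -1.472658, 15.720000)

(-12.3965, -3.5617, -1.4727, 15.7200)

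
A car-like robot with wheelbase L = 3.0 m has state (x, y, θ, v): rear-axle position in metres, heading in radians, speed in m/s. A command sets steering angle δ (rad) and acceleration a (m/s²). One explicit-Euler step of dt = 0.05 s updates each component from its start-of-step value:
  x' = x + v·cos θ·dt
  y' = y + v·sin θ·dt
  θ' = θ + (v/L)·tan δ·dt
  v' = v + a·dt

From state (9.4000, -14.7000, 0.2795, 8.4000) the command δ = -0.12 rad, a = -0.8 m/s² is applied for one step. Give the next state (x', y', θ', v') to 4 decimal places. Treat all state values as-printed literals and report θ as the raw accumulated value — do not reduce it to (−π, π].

(9.8037, -14.5841, 0.2626, 8.3600)

x' = 9.4000 + 8.4000·cos(0.2795)·0.05 = 9.8037
y' = -14.7000 + 8.4000·sin(0.2795)·0.05 = -14.5841
θ' = 0.2795 + (8.4000/3.0)·tan(-0.12)·0.05 = 0.2626
v' = 8.4000 − 0.8000·0.05 = 8.3600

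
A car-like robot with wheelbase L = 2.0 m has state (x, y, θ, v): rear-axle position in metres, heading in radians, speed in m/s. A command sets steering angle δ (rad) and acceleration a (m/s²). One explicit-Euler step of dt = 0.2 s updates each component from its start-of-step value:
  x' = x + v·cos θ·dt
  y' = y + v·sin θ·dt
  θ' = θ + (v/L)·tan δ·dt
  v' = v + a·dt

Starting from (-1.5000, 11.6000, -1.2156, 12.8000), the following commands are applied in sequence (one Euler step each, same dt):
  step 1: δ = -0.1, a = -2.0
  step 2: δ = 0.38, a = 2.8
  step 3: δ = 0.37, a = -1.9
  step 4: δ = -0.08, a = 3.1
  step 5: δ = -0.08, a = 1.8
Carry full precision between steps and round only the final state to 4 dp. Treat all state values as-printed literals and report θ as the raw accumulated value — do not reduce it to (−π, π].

after step 1 (δ=-0.1, a=-2.0): (-0.609697, 9.199800, -1.344028, 12.400000)
after step 2 (δ=0.38, a=2.8): (-0.052121, 6.783292, -0.848757, 12.960000)
after step 3 (δ=0.37, a=-1.9): (1.660976, 4.838102, -0.346086, 12.580000)
after step 4 (δ=-0.08, a=3.1): (4.027796, 3.984628, -0.446941, 13.200000)
after step 5 (δ=-0.08, a=1.8): (6.408478, 2.843596, -0.552767, 13.560000)

(6.4085, 2.8436, -0.5528, 13.5600)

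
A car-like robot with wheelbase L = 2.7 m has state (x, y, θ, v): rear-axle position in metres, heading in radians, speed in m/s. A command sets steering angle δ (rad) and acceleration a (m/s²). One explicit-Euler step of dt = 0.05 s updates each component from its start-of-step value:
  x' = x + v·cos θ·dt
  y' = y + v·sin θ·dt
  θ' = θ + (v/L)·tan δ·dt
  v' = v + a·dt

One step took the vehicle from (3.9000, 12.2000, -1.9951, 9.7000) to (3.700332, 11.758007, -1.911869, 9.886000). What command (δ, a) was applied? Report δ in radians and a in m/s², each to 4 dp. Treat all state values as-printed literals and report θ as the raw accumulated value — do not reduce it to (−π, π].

a = (v'−v)/dt = (0.186000)/0.05 = 3.7200
Δθ = θ'−θ = 0.083231;  (v·dt/L) = 9.7000·0.05/2.7 = 0.179630
tan δ = Δθ·L/(v·dt) = 0.463348  →  δ = 0.4339

δ = 0.4339, a = 3.7200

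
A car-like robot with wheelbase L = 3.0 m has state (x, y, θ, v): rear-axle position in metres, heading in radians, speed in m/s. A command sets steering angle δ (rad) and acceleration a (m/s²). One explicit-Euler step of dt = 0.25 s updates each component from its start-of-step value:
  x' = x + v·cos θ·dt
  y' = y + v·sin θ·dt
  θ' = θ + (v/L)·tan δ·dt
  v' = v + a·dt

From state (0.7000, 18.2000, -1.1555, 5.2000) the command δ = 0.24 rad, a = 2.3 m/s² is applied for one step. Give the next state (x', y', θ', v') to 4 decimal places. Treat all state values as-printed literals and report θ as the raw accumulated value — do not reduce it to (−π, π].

(1.2245, 17.0105, -1.0495, 5.7750)

x' = 0.7000 + 5.2000·cos(-1.1555)·0.25 = 1.2245
y' = 18.2000 + 5.2000·sin(-1.1555)·0.25 = 17.0105
θ' = -1.1555 + (5.2000/3.0)·tan(0.24)·0.25 = -1.0495
v' = 5.2000 + 2.3000·0.25 = 5.7750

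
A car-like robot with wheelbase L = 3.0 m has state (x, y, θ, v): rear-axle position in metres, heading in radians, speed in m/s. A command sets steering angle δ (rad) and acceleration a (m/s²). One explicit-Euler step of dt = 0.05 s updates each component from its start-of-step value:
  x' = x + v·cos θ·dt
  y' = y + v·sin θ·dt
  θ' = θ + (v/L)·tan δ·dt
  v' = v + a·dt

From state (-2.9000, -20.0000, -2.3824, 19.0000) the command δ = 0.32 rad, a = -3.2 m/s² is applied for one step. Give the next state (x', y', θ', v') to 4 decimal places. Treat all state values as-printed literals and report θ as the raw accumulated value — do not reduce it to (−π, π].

(-3.5891, -20.6539, -2.2775, 18.8400)

x' = -2.9000 + 19.0000·cos(-2.3824)·0.05 = -3.5891
y' = -20.0000 + 19.0000·sin(-2.3824)·0.05 = -20.6539
θ' = -2.3824 + (19.0000/3.0)·tan(0.32)·0.05 = -2.2775
v' = 19.0000 − 3.2000·0.05 = 18.8400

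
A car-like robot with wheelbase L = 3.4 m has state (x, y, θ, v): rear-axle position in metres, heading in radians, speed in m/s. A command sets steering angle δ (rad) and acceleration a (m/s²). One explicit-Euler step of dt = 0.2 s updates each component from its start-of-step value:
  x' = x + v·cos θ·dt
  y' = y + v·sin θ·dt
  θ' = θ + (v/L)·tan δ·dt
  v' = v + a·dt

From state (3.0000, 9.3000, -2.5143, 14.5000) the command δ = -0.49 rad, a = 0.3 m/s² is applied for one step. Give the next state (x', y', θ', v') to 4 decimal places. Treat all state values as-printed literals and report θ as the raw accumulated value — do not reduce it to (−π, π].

(0.6521, 7.5978, -2.9692, 14.5600)

x' = 3.0000 + 14.5000·cos(-2.5143)·0.2 = 0.6521
y' = 9.3000 + 14.5000·sin(-2.5143)·0.2 = 7.5978
θ' = -2.5143 + (14.5000/3.4)·tan(-0.49)·0.2 = -2.9692
v' = 14.5000 + 0.3000·0.2 = 14.5600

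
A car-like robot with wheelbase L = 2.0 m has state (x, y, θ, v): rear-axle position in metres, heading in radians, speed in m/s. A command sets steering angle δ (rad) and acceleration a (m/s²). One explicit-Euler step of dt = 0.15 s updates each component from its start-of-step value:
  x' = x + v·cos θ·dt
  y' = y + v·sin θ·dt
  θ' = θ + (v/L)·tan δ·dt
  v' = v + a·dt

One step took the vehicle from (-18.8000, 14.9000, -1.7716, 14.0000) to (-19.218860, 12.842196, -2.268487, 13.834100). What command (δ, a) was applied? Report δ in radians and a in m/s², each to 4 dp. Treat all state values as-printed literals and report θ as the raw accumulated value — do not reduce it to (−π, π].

δ = -0.4420, a = -1.1060

a = (v'−v)/dt = (-0.165900)/0.15 = -1.1060
Δθ = θ'−θ = -0.496887;  (v·dt/L) = 14.0000·0.15/2.0 = 1.050000
tan δ = Δθ·L/(v·dt) = -0.473226  →  δ = -0.4420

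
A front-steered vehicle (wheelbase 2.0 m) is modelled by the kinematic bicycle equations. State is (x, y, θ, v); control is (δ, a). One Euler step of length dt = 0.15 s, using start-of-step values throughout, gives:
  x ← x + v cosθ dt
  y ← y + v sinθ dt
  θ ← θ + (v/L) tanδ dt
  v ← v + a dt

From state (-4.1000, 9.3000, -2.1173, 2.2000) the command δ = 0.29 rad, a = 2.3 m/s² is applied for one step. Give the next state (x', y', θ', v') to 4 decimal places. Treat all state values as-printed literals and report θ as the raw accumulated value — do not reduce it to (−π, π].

(-4.2715, 9.0181, -2.0681, 2.5450)

x' = -4.1000 + 2.2000·cos(-2.1173)·0.15 = -4.2715
y' = 9.3000 + 2.2000·sin(-2.1173)·0.15 = 9.0181
θ' = -2.1173 + (2.2000/2.0)·tan(0.29)·0.15 = -2.0681
v' = 2.2000 + 2.3000·0.15 = 2.5450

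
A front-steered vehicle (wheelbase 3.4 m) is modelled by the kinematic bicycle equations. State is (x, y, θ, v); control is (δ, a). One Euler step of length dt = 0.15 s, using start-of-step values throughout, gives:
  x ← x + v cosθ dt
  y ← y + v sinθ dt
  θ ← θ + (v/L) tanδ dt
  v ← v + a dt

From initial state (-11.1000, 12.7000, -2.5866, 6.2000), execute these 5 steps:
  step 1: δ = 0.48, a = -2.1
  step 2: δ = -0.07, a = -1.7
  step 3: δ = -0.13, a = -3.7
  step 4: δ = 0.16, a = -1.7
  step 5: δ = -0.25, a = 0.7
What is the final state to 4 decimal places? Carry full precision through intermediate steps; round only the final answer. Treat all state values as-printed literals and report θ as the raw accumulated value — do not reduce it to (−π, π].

(-14.3926, 10.1976, -2.5130, 4.9250)

after step 1 (δ=0.48, a=-2.1): (-11.890411, 12.209949, -2.444198, 5.885000)
after step 2 (δ=-0.07, a=-1.7): (-12.567055, 11.643026, -2.462402, 5.630000)
after step 3 (δ=-0.13, a=-3.7): (-13.224144, 11.112542, -2.494874, 5.075000)
after step 4 (δ=0.16, a=-1.7): (-13.831672, 10.653835, -2.458742, 4.820000)
after step 5 (δ=-0.25, a=0.7): (-14.392558, 10.197617, -2.513040, 4.925000)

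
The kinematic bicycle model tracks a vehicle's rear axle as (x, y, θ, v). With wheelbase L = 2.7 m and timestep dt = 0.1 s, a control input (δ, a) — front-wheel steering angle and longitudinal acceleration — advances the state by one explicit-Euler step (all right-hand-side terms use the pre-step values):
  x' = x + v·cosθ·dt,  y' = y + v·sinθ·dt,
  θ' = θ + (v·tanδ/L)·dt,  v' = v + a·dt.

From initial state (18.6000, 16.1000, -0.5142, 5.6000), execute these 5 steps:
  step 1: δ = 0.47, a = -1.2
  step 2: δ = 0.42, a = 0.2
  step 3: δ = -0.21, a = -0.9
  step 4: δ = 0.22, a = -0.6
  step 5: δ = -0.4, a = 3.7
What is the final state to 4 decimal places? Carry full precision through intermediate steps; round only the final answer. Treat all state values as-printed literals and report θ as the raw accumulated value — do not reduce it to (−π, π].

(21.1272, 15.0766, -0.4006, 5.7200)

after step 1 (δ=0.47, a=-1.2): (19.087584, 15.824570, -0.408844, 5.480000)
after step 2 (δ=0.42, a=0.2): (19.590419, 15.606714, -0.318206, 5.500000)
after step 3 (δ=-0.21, a=-0.9): (20.112808, 15.434639, -0.361624, 5.410000)
after step 4 (δ=0.22, a=-0.6): (20.618818, 15.243236, -0.316818, 5.350000)
after step 5 (δ=-0.4, a=3.7): (21.127192, 15.076560, -0.400593, 5.720000)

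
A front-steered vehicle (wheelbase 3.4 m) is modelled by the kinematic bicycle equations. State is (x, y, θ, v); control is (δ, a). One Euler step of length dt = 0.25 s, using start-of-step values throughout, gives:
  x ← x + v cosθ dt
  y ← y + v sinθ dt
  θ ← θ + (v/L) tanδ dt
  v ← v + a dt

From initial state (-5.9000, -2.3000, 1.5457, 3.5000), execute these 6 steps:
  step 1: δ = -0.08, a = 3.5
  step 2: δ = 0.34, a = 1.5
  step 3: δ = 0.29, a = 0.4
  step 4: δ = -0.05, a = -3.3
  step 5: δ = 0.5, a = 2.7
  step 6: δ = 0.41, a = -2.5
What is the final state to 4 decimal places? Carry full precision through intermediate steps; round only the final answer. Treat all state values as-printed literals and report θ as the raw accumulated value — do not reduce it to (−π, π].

(-6.6368, 4.1577, 2.0371, 4.0750)

after step 1 (δ=-0.08, a=3.5): (-5.878043, -1.425276, 1.525068, 4.375000)
after step 2 (δ=0.34, a=1.5): (-5.828045, -0.332669, 1.638862, 4.750000)
after step 3 (δ=0.29, a=0.4): (-5.908810, 0.852081, 1.743087, 4.850000)
after step 4 (δ=-0.05, a=-3.3): (-6.116680, 2.046630, 1.725241, 4.025000)
after step 5 (δ=0.5, a=2.7): (-6.271473, 3.040903, 1.886922, 4.700000)
after step 6 (δ=0.41, a=-2.5): (-6.636766, 4.157678, 2.037126, 4.075000)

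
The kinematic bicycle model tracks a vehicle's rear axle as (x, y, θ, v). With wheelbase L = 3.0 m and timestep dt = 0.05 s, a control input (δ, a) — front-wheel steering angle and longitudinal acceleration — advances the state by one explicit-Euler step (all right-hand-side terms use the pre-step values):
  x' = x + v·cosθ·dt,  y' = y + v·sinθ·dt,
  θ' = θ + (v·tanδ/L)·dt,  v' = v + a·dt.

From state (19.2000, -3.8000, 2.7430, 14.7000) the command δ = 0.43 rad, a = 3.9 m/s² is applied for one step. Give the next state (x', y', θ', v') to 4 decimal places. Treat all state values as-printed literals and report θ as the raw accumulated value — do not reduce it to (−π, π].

(18.5226, -3.5147, 2.8554, 14.8950)

x' = 19.2000 + 14.7000·cos(2.7430)·0.05 = 18.5226
y' = -3.8000 + 14.7000·sin(2.7430)·0.05 = -3.5147
θ' = 2.7430 + (14.7000/3.0)·tan(0.43)·0.05 = 2.8554
v' = 14.7000 + 3.9000·0.05 = 14.8950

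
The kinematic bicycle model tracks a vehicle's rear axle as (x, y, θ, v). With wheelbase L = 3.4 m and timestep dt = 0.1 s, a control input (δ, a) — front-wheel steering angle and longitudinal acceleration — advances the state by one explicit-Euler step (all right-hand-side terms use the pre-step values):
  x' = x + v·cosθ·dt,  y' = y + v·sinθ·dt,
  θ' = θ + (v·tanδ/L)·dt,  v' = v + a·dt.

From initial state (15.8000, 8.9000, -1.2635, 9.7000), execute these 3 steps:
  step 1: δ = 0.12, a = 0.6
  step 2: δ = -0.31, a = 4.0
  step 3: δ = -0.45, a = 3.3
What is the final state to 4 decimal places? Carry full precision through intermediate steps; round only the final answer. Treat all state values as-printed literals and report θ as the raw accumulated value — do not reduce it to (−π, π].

(16.6716, 6.0714, -1.4654, 10.4900)

after step 1 (δ=0.12, a=0.6): (16.093408, 7.975440, -1.229099, 9.760000)
after step 2 (δ=-0.31, a=4.0): (16.420453, 7.055865, -1.321052, 10.160000)
after step 3 (δ=-0.45, a=3.3): (16.671563, 6.071386, -1.465400, 10.490000)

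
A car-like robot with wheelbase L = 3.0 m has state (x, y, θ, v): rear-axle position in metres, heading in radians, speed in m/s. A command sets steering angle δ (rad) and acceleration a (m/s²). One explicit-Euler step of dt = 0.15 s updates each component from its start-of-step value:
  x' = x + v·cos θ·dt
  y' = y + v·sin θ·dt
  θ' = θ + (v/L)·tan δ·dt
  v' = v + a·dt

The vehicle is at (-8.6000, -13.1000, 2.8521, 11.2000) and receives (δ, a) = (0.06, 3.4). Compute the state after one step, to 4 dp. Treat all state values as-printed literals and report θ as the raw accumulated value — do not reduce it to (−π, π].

(-10.2101, -12.6204, 2.8857, 11.7100)

x' = -8.6000 + 11.2000·cos(2.8521)·0.15 = -10.2101
y' = -13.1000 + 11.2000·sin(2.8521)·0.15 = -12.6204
θ' = 2.8521 + (11.2000/3.0)·tan(0.06)·0.15 = 2.8857
v' = 11.2000 + 3.4000·0.15 = 11.7100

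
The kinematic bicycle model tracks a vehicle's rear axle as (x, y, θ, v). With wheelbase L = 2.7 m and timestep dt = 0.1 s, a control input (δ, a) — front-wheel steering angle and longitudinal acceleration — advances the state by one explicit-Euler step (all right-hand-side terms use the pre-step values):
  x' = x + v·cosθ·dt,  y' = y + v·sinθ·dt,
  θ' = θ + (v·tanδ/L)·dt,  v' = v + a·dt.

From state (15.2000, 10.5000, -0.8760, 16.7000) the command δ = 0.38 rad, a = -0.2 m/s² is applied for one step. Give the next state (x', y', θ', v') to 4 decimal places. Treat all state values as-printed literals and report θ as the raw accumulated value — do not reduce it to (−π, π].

(16.2692, 9.2171, -0.6290, 16.6800)

x' = 15.2000 + 16.7000·cos(-0.8760)·0.1 = 16.2692
y' = 10.5000 + 16.7000·sin(-0.8760)·0.1 = 9.2171
θ' = -0.8760 + (16.7000/2.7)·tan(0.38)·0.1 = -0.6290
v' = 16.7000 − 0.2000·0.1 = 16.6800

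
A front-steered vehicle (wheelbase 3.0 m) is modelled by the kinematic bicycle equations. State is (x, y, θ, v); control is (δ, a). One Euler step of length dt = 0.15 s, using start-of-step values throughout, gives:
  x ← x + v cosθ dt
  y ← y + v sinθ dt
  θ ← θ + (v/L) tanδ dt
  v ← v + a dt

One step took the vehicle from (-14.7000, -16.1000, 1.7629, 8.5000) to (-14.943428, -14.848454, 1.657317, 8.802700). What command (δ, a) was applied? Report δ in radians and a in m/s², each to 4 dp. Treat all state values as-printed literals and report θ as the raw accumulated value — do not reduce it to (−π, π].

δ = -0.2435, a = 2.0180

a = (v'−v)/dt = (0.302700)/0.15 = 2.0180
Δθ = θ'−θ = -0.105583;  (v·dt/L) = 8.5000·0.15/3.0 = 0.425000
tan δ = Δθ·L/(v·dt) = -0.248431  →  δ = -0.2435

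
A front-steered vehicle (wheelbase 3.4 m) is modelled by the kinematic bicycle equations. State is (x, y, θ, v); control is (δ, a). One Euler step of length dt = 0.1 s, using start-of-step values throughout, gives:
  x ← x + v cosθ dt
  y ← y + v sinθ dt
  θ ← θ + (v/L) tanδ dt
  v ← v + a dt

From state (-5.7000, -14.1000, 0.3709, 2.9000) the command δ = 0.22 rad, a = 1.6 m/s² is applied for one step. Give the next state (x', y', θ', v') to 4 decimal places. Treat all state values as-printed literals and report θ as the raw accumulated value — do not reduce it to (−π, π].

x' = -5.7000 + 2.9000·cos(0.3709)·0.1 = -5.4297
y' = -14.1000 + 2.9000·sin(0.3709)·0.1 = -13.9949
θ' = 0.3709 + (2.9000/3.4)·tan(0.22)·0.1 = 0.3900
v' = 2.9000 + 1.6000·0.1 = 3.0600

(-5.4297, -13.9949, 0.3900, 3.0600)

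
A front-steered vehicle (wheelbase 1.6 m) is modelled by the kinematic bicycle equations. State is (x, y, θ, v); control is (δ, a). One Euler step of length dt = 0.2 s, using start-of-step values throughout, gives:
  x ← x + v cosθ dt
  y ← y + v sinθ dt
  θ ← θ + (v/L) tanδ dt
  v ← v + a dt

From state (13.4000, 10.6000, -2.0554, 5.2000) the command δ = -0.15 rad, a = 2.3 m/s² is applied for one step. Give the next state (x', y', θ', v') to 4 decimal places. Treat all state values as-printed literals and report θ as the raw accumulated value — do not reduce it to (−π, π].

x' = 13.4000 + 5.2000·cos(-2.0554)·0.2 = 12.9155
y' = 10.6000 + 5.2000·sin(-2.0554)·0.2 = 9.6797
θ' = -2.0554 + (5.2000/1.6)·tan(-0.15)·0.2 = -2.1536
v' = 5.2000 + 2.3000·0.2 = 5.6600

(12.9155, 9.6797, -2.1536, 5.6600)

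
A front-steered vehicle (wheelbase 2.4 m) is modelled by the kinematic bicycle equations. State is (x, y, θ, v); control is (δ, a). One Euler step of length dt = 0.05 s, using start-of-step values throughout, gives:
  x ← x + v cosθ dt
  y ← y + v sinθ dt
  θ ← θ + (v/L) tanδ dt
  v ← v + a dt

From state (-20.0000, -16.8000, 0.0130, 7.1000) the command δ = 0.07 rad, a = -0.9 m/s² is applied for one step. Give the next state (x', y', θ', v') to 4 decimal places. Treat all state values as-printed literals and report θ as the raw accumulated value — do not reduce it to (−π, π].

(-19.6450, -16.7954, 0.0234, 7.0550)

x' = -20.0000 + 7.1000·cos(0.0130)·0.05 = -19.6450
y' = -16.8000 + 7.1000·sin(0.0130)·0.05 = -16.7954
θ' = 0.0130 + (7.1000/2.4)·tan(0.07)·0.05 = 0.0234
v' = 7.1000 − 0.9000·0.05 = 7.0550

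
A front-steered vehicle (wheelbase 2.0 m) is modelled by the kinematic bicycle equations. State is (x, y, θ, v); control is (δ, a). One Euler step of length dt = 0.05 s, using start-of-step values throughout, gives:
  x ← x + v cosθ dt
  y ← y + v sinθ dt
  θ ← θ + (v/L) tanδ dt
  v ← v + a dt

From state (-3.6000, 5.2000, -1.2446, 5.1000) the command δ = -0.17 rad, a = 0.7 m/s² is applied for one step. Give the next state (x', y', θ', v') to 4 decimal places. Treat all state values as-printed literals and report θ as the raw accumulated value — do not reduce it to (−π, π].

(-3.5183, 4.9584, -1.2665, 5.1350)

x' = -3.6000 + 5.1000·cos(-1.2446)·0.05 = -3.5183
y' = 5.2000 + 5.1000·sin(-1.2446)·0.05 = 4.9584
θ' = -1.2446 + (5.1000/2.0)·tan(-0.17)·0.05 = -1.2665
v' = 5.1000 + 0.7000·0.05 = 5.1350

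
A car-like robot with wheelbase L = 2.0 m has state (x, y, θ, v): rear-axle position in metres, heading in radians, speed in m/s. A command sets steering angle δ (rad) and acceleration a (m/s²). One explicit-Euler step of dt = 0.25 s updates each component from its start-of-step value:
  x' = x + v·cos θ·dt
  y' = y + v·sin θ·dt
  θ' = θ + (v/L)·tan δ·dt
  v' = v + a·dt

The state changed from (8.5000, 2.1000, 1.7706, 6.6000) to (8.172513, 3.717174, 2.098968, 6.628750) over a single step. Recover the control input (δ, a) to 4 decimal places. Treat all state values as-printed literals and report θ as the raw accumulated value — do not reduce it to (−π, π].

a = (v'−v)/dt = (0.028750)/0.25 = 0.1150
Δθ = θ'−θ = 0.328368;  (v·dt/L) = 6.6000·0.25/2.0 = 0.825000
tan δ = Δθ·L/(v·dt) = 0.398022  →  δ = 0.3788

δ = 0.3788, a = 0.1150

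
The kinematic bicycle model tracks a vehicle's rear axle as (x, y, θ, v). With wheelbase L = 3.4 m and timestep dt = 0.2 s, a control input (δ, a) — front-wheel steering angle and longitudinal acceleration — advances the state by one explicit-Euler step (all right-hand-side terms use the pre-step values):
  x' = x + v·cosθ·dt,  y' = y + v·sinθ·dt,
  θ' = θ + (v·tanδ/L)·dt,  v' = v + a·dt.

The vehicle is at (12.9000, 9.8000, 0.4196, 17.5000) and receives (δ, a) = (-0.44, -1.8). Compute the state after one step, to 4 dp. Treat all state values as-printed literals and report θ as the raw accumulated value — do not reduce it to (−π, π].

x' = 12.9000 + 17.5000·cos(0.4196)·0.2 = 16.0964
y' = 9.8000 + 17.5000·sin(0.4196)·0.2 = 11.2259
θ' = 0.4196 + (17.5000/3.4)·tan(-0.44)·0.2 = -0.0650
v' = 17.5000 − 1.8000·0.2 = 17.1400

(16.0964, 11.2259, -0.0650, 17.1400)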